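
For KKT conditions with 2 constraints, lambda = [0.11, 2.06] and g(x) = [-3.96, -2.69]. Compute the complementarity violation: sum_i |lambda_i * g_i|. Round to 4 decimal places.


KKT complementary slackness check:
lambda_1 * g_1 = 0.11 * -3.96 = -0.4356
lambda_2 * g_2 = 2.06 * -2.69 = -5.5414
Total violation = 0.4356 + 5.5414 = 5.977


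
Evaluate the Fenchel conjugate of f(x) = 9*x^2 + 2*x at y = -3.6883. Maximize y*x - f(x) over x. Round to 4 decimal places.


f*(y) = sup_x {y*x - a*x^2 - b*x} = sup_x {(y-b)*x - a*x^2}
FOC: (y - b) - 2a*x = 0 => x* = (y - b)/(2a)
x* = (-3.6883 - 2)/(2*9) = -0.316
f*(-3.6883) = (y-b)^2/(4a) = (-3.6883 - 2)^2/(4*9)
= 32.3568/36 = 0.8988


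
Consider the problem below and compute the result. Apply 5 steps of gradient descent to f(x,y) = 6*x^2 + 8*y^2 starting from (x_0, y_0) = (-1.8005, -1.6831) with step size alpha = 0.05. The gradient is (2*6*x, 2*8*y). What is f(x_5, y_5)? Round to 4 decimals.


Gradient descent on f(x,y) = 6*x^2 + 8*y^2.
Starting point: (-1.8005, -1.6831), alpha = 0.05
Step 1: grad_x = 2*6*-1.8005 = -21.606, grad_y = 2*8*-1.6831 = -26.9296
  x_1 = -1.8005 - 0.05*-21.606 = -0.7202
  y_1 = -1.6831 - 0.05*-26.9296 = -0.3366
Step 2: grad_x = 2*6*-0.7202 = -8.6424, grad_y = 2*8*-0.3366 = -5.3859
  x_2 = -0.7202 - 0.05*-8.6424 = -0.2881
  y_2 = -0.3366 - 0.05*-5.3859 = -0.0673
Step 3: grad_x = 2*6*-0.2881 = -3.457, grad_y = 2*8*-0.0673 = -1.0772
  x_3 = -0.2881 - 0.05*-3.457 = -0.1152
  y_3 = -0.0673 - 0.05*-1.0772 = -0.0135
Step 4: grad_x = 2*6*-0.1152 = -1.3828, grad_y = 2*8*-0.0135 = -0.2154
  x_4 = -0.1152 - 0.05*-1.3828 = -0.0461
  y_4 = -0.0135 - 0.05*-0.2154 = -0.0027
Step 5: grad_x = 2*6*-0.0461 = -0.5531, grad_y = 2*8*-0.0027 = -0.0431
  x_5 = -0.0461 - 0.05*-0.5531 = -0.0184
  y_5 = -0.0027 - 0.05*-0.0431 = -0.0005
f(-0.0184, -0.0005) = 6*(-0.0184)^2 + 8*(-0.0005)^2 = 0.002


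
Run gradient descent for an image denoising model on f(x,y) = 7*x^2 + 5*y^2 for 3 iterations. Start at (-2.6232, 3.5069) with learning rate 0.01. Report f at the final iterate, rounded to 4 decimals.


Gradient descent on f(x,y) = 7*x^2 + 5*y^2.
Starting point: (-2.6232, 3.5069), alpha = 0.01
Step 1: grad_x = 2*7*-2.6232 = -36.7248, grad_y = 2*5*3.5069 = 35.069
  x_1 = -2.6232 - 0.01*-36.7248 = -2.256
  y_1 = 3.5069 - 0.01*35.069 = 3.1562
Step 2: grad_x = 2*7*-2.256 = -31.5833, grad_y = 2*5*3.1562 = 31.5621
  x_2 = -2.256 - 0.01*-31.5833 = -1.9401
  y_2 = 3.1562 - 0.01*31.5621 = 2.8406
Step 3: grad_x = 2*7*-1.9401 = -27.1617, grad_y = 2*5*2.8406 = 28.4059
  x_3 = -1.9401 - 0.01*-27.1617 = -1.6685
  y_3 = 2.8406 - 0.01*28.4059 = 2.5565
f(-1.6685, 2.5565) = 7*(-1.6685)^2 + 5*2.5565^2 = 52.1665


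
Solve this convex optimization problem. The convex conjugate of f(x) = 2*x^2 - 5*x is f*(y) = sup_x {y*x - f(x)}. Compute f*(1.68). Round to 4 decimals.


f*(y) = sup_x {y*x - a*x^2 - b*x} = sup_x {(y-b)*x - a*x^2}
FOC: (y - b) - 2a*x = 0 => x* = (y - b)/(2a)
x* = (1.68 + 5)/(2*2) = 1.67
f*(1.68) = (y-b)^2/(4a) = (1.68 + 5)^2/(4*2)
= 44.6224/8 = 5.5778


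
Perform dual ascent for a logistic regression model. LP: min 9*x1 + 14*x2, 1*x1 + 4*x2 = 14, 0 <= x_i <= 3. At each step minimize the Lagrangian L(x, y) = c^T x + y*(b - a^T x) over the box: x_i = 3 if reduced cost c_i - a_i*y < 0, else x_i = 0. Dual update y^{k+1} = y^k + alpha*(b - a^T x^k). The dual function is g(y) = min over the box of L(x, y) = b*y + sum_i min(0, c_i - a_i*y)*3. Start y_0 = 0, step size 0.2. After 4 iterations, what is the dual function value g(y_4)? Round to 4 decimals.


Dual ascent for LP: min 9*x1 + 14*x2, 1*x1 + 4*x2 = 14, 0 <= x_i <= 3
Step 1: y^k = 0.0, reduced costs: (9.0, 14.0)
  x^k = (0.0, 0.0), subgradient = b - a^T x = 14.0
  y^{k+1} = 0.0 + 0.2*14.0 = 2.8
Step 2: y^k = 2.8, reduced costs: (6.2, 2.8)
  x^k = (0.0, 0.0), subgradient = b - a^T x = 14.0
  y^{k+1} = 2.8 + 0.2*14.0 = 5.6
Step 3: y^k = 5.6, reduced costs: (3.4, -8.4)
  x^k = (0.0, 3.0), subgradient = b - a^T x = 2.0
  y^{k+1} = 5.6 + 0.2*2.0 = 6.0
Step 4: y^k = 6.0, reduced costs: (3.0, -10.0)
  x^k = (0.0, 3.0), subgradient = b - a^T x = 2.0
  y^{k+1} = 6.0 + 0.2*2.0 = 6.4
Dual objective at y_4 = 6.4: reduced costs (2.6, -11.6), box minimizer x = (0.0, 3.0)
g(y_4) = b*y + (c1 - a1*y)*x1 + (c2 - a2*y)*x2 = 14*6.4 + 2.6*0.0 + (-11.6)*3.0 = 89.6 + 0.0 - 34.8 = 54.8


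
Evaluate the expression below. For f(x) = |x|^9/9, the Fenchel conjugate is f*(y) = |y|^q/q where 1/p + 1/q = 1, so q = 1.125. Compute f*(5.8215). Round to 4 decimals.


The conjugate exponent q satisfies 1/p + 1/q = 1.
p = 9, so q = 9/(9 - 1) = 1.125
|y|^q = 5.8215^1.125 = 7.2554
f*(5.8215) = 7.2554 / 1.125 = 6.4493


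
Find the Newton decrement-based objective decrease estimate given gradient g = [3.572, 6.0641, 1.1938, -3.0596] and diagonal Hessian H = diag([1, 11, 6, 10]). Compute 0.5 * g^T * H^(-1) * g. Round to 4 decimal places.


Step 1: H is diagonal, so H^(-1) * g = [3.572, 0.5513, 0.199, -0.306].
Step 2: g^T H^(-1) g = sum_i g_i^2 / H_ii
  = (3.572)^2/1 + (6.0641)^2/11 + (1.1938)^2/6 + (-3.0596)^2/10
  = 12.7592 + 3.343 + 0.2375 + 0.9361 = 17.2759
Step 3: Objective decrease = 0.5 * g^T H^(-1) g = 8.6379


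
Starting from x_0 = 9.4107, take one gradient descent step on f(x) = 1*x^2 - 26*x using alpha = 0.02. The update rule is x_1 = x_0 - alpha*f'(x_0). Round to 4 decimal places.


We compute the gradient at x_0 and apply the update.
f'(x) = 2*x - 26
f'(9.4107) = 2*9.4107 - 26 = -7.1786
x_1 = 9.4107 - 0.02*-7.1786 = 9.5543


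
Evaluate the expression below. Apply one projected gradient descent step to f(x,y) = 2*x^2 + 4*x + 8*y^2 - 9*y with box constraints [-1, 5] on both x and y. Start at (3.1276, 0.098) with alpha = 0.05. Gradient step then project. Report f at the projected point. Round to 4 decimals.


Step 1: Compute gradient at (3.1276, 0.098).
grad_x = 2*2*3.1276 + 4 = 16.5104
grad_y = 2*8*0.098 - 9 = -7.432
Step 2: Gradient step.
x_raw = 3.1276 - 0.05*16.5104 = 2.3021
y_raw = 0.098 - 0.05*-7.432 = 0.4696
Step 3: Project onto [-1, 5].
x_proj = clip(2.3021) = 2.3021
y_proj = clip(0.4696) = 0.4696
Step 4: Evaluate f.
f(2.3021, 0.4696) = 17.3453


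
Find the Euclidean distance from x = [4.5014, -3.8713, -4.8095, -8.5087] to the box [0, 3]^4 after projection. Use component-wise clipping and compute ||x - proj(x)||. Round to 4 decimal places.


Project each component onto [0, 3].
clip(4.5014) = 3.0, clip(-3.8713) = 0.0, clip(-4.8095) = 0.0, clip(-8.5087) = 0.0
Projection = [3.0, 0.0, 0.0, 0.0]
Squared diffs: [2.2542, 14.987, 23.1313, 72.398]
Distance = sqrt(112.7705) = 10.6193


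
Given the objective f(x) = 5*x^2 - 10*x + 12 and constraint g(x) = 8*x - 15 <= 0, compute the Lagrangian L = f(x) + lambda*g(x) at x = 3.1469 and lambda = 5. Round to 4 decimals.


Step 1: Evaluate f(x).
f(3.1469) = 5*3.1469^2 - 10*3.1469 + 12 = 30.0459
Step 2: Evaluate g(x).
g(3.1469) = 8*3.1469 - 15 = 10.1752
Step 3: Compute Lagrangian.
L = 30.0459 + 5*10.1752 = 80.9219


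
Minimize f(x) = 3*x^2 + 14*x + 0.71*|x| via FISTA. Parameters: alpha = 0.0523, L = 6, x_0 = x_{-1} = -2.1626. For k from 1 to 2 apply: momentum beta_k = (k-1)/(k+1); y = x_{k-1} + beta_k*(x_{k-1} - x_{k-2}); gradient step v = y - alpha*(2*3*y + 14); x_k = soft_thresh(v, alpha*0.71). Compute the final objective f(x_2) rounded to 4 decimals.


FISTA on f(x) = 3*x^2 + 14*x + 0.71*|x|
L = 6, alpha = 0.0523
Iteration 1: beta = 0.0, y = -2.1626 + 0.0*(-2.1626 + 2.1626) = -2.1626
  grad(y) = 1.0244, v = y - alpha*grad = -2.2162
  prox(v) = soft_thresh(-2.2162, 0.0371) = -2.179
Iteration 2: beta = 0.3333, y = -2.179 + 0.3333*(-2.179 + 2.1626) = -2.1845
  grad(y) = 0.8929, v = y - alpha*grad = -2.2312
  prox(v) = soft_thresh(-2.2312, 0.0371) = -2.1941
f(x_2) = 3*(-2.1941)^2 + 14*(-2.1941) + 0.71*|-2.1941| = -14.7174


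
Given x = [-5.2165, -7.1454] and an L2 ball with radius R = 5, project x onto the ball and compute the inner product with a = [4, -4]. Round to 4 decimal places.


Step 1: Compute ||x|| (intermediates to 6 decimals).
||x|| = sqrt((-5.2165)^2 + (-7.1454)^2) = 8.846955
Step 2: Project.
Since ||x|| > R, scale = R/||x|| = 5/8.846955 = 0.565166, proj(x) = scale * x
proj(x) = [-2.948188, -4.038337]
Step 3: Dot product.
a^T * proj(x) = 4*(-2.948188) - 4*(-4.038337) = 4.3606


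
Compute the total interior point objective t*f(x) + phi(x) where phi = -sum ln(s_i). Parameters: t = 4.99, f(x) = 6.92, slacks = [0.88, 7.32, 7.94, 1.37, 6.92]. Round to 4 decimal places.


Step 1: Compute log-barrier.
ln values: [-0.1278, 1.9906, 2.0719, 0.3148, 1.9344]
phi = -(-0.1278 + 1.9906 + 2.0719 + 0.3148 + 1.9344) = -6.1839
Step 2: Compute augmented objective.
t*f(x) = 4.99*6.92 = 34.5308
Total = 34.5308 - 6.1839 = 28.3469


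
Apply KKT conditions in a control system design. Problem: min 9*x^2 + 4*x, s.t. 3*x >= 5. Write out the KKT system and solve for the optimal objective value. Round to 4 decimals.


Step 1: Try lambda = 0 (constraint inactive).
x_unc = -4/(2*9) = -0.2222
Check: 3*-0.2222 = -0.6666 < 5 -- violated!
Step 2: Constraint must be active: 3*x = 5
x* = 5/3 = 1.6667 (rounded; the exact value 5/3 is used below)
lambda = (2*9*(5/3) + 4)/3 = 11.3333
Step 3: Compute optimal value.
f(x*) = 9*(5/3)^2 + 4*(5/3) = 31.6667


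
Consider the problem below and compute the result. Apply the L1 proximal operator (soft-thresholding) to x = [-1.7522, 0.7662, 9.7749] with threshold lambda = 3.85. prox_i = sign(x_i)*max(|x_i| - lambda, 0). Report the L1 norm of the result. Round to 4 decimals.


Soft-thresholding with lambda = 3.85:
prox(-1.7522) = sign(-1.7522)*max(|-1.7522| - 3.85, 0) = 0.0
prox(0.7662) = sign(0.7662)*max(|0.7662| - 3.85, 0) = 0.0
prox(9.7749) = sign(9.7749)*max(|9.7749| - 3.85, 0) = 5.9249
prox(x) = [0.0, 0.0, 5.9249]
||prox(x)||_1 = 0.0 + 0.0 + 5.9249 = 5.9249


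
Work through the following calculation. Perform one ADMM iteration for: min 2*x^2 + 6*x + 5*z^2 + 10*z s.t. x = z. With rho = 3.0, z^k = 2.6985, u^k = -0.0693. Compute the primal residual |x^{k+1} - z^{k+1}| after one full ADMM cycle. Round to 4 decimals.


ADMM iteration with rho = 3.0, z^k = 2.6985, u^k = -0.0693
Step 1: x-update.
Minimize 2*x^2 + 6*x + (3.0/2)*(x - 2.6985 - 0.0693)^2
FOC: (2*2 + 3.0)*x = -6 + 3.0*(2.6985 + 0.0693)
x^{k+1} = 0.3291
Step 2: z-update.
Minimize 5*z^2 + 10*z + (3.0/2)*(0.3291 - z - 0.0693)^2
FOC: (2*5 + 3.0)*z = -10 + 3.0*(0.3291 - 0.0693)
z^{k+1} = -0.7093
Step 3: u-update.
u^{k+1} = -0.0693 + 0.3291 + 0.7093 = 0.969
Step 4: Primal residual = |0.3291 + 0.7093| = 1.0383


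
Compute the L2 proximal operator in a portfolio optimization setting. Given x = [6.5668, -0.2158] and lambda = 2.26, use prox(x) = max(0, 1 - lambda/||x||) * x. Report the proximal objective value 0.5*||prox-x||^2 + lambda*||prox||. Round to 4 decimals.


Step 1: Compute ||x||.
||x|| = 6.5703
Step 2: Compute scaling factor.
scale = max(0, 1 - 2.26/6.5703) = 0.656
Step 3: prox(x) = [4.308, -0.1416]
||prox(x)|| = 4.3103
Step 4: Proximal objective.
0.5*||prox-x||^2 = 2.5538
lambda*||prox|| = 9.7413
Total = 12.2952


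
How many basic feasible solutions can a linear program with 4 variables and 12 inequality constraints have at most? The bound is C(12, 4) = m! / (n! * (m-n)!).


Each vertex corresponds to some choice of n active constraints out of m, so the number of vertices is at most C(m, n) = m! / (n!(m-n)!).
m = 12, n = 4
Numerator: 12 * 11 * 10 * 9
Denominator: 4! = 24
C(12, 4) = 495


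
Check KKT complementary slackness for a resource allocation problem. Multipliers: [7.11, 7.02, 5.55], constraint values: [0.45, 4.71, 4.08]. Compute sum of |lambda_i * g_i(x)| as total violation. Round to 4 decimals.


KKT complementary slackness check:
lambda_1 * g_1 = 7.11 * 0.45 = 3.1995
lambda_2 * g_2 = 7.02 * 4.71 = 33.0642
lambda_3 * g_3 = 5.55 * 4.08 = 22.644
Total violation = 3.1995 + 33.0642 + 22.644 = 58.9077


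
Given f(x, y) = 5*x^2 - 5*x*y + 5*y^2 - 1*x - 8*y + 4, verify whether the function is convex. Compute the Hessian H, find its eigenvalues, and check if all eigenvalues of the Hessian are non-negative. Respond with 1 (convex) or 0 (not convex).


The Hessian of f(x,y) = 5*x^2 - 5*x*y + 5*y^2 - 1*x - 8*y + 4 is:
H = [[10, -5], [-5, 10]]
Trace = 10 + 10 = 20
Determinant = 10*10 - (-5)^2 = 75
Discriminant = (20)^2 - 4*75 = 100.0
Eigenvalues: lambda_1 = 5.0, lambda_2 = 15.0
The function is convex.

1


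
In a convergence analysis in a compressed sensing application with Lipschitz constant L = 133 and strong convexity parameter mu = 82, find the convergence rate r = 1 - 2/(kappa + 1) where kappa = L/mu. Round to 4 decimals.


Step 1: Compute the condition number.
kappa = L/mu = 133/82 = 1.622
Step 2: Compute the convergence rate.
r = 1 - 2/(kappa + 1) = 1 - 2*mu/(L + mu) = (L - mu)/(L + mu) = 51/215 = 0.2372


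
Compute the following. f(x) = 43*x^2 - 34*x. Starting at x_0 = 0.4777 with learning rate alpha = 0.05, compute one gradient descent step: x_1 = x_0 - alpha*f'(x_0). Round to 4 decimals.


We compute the gradient at x_0 and apply the update.
f'(x) = 86*x - 34
f'(0.4777) = 86*0.4777 - 34 = 7.0822
x_1 = 0.4777 - 0.05*7.0822 = 0.1236


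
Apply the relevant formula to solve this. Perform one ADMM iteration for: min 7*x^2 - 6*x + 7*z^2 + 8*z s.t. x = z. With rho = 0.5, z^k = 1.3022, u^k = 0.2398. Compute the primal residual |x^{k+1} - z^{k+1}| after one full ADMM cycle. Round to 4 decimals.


ADMM iteration with rho = 0.5, z^k = 1.3022, u^k = 0.2398
Step 1: x-update.
Minimize 7*x^2 - 6*x + (0.5/2)*(x - 1.3022 + 0.2398)^2
FOC: (2*7 + 0.5)*x = 6 + 0.5*(1.3022 - 0.2398)
x^{k+1} = 0.4504
Step 2: z-update.
Minimize 7*z^2 + 8*z + (0.5/2)*(0.4504 - z + 0.2398)^2
FOC: (2*7 + 0.5)*z = -8 + 0.5*(0.4504 + 0.2398)
z^{k+1} = -0.5279
Step 3: u-update.
u^{k+1} = 0.2398 + 0.4504 + 0.5279 = 1.2182
Step 4: Primal residual = |0.4504 + 0.5279| = 0.9784


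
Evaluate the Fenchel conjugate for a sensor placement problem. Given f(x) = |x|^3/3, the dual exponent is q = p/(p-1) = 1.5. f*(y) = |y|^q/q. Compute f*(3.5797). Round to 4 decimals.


The conjugate exponent q satisfies 1/p + 1/q = 1.
p = 3, so q = 3/(3 - 1) = 1.5
|y|^q = 3.5797^1.5 = 6.7728
f*(3.5797) = 6.7728 / 1.5 = 4.5152


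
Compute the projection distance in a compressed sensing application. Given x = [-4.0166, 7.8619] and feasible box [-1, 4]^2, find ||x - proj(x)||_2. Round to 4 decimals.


Project each component onto [-1, 4].
clip(-4.0166) = -1.0, clip(7.8619) = 4.0
Projection = [-1.0, 4.0]
Squared diffs: [9.0999, 14.9143]
Distance = sqrt(24.0142) = 4.9004


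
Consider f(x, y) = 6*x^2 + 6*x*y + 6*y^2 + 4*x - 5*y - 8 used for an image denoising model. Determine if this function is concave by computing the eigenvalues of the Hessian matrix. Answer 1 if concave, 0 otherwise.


The Hessian of f(x,y) = 6*x^2 + 6*x*y + 6*y^2 + 4*x - 5*y - 8 is:
H = [[12, 6], [6, 12]]
Trace = 12 + 12 = 24
Determinant = 12*12 - (6)^2 = 108
Discriminant = (24)^2 - 4*108 = 144.0
Eigenvalues: lambda_1 = 6.0, lambda_2 = 18.0
The function is not concave.

0


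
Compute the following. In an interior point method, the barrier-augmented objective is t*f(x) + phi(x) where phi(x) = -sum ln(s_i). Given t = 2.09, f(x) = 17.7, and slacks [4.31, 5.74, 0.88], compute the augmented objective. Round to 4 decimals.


Step 1: Compute log-barrier.
ln values: [1.4609, 1.7475, -0.1278]
phi = -(1.4609 + 1.7475 - 0.1278) = -3.0806
Step 2: Compute augmented objective.
t*f(x) = 2.09*17.7 = 36.993
Total = 36.993 - 3.0806 = 33.9124


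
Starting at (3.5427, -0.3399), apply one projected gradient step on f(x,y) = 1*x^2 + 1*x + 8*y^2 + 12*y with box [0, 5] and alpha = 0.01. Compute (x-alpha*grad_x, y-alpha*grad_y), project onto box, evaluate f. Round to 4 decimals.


Step 1: Compute gradient at (3.5427, -0.3399).
grad_x = 2*1*3.5427 + 1 = 8.0854
grad_y = 2*8*-0.3399 + 12 = 6.5616
Step 2: Gradient step.
x_raw = 3.5427 - 0.01*8.0854 = 3.4618
y_raw = -0.3399 - 0.01*6.5616 = -0.4055
Step 3: Project onto [0, 5].
x_proj = clip(3.4618) = 3.4618
y_proj = clip(-0.4055) = 0.0
Step 4: Evaluate f.
f(3.4618, 0.0) = 15.4462


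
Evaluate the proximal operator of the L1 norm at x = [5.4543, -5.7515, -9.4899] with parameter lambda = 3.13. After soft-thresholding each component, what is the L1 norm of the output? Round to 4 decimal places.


Soft-thresholding with lambda = 3.13:
prox(5.4543) = sign(5.4543)*max(|5.4543| - 3.13, 0) = 2.3243
prox(-5.7515) = sign(-5.7515)*max(|-5.7515| - 3.13, 0) = -2.6215
prox(-9.4899) = sign(-9.4899)*max(|-9.4899| - 3.13, 0) = -6.3599
prox(x) = [2.3243, -2.6215, -6.3599]
||prox(x)||_1 = 2.3243 + 2.6215 + 6.3599 = 11.3057


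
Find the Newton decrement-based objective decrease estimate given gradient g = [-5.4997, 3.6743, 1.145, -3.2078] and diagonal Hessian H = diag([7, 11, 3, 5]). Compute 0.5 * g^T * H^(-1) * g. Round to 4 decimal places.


Step 1: H is diagonal, so H^(-1) * g = [-0.7857, 0.334, 0.3817, -0.6416].
Step 2: g^T H^(-1) g = sum_i g_i^2 / H_ii
  = (-5.4997)^2/7 + (3.6743)^2/11 + (1.145)^2/3 + (-3.2078)^2/5
  = 4.321 + 1.2273 + 0.437 + 2.058 = 8.0433
Step 3: Objective decrease = 0.5 * g^T H^(-1) g = 4.0216


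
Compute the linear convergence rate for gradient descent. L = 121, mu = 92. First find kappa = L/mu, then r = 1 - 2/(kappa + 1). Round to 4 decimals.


Step 1: Compute the condition number.
kappa = L/mu = 121/92 = 1.3152
Step 2: Compute the convergence rate.
r = 1 - 2/(kappa + 1) = 1 - 2*mu/(L + mu) = (L - mu)/(L + mu) = 29/213 = 0.1362


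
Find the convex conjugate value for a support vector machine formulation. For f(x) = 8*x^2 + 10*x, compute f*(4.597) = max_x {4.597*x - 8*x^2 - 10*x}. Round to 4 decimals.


f*(y) = sup_x {y*x - a*x^2 - b*x} = sup_x {(y-b)*x - a*x^2}
FOC: (y - b) - 2a*x = 0 => x* = (y - b)/(2a)
x* = (4.597 - 10)/(2*8) = -0.3377
f*(4.597) = (y-b)^2/(4a) = (4.597 - 10)^2/(4*8)
= 29.1924/32 = 0.9123


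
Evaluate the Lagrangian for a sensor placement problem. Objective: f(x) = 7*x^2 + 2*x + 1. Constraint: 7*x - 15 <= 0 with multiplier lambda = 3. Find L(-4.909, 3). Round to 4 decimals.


Step 1: Evaluate f(x).
f(-4.909) = 7*(-4.909)^2 + 2*(-4.909) + 1 = 159.87
Step 2: Evaluate g(x).
g(-4.909) = 7*-4.909 - 15 = -49.363
Step 3: Compute Lagrangian.
L = 159.87 + 3*-49.363 = 11.781


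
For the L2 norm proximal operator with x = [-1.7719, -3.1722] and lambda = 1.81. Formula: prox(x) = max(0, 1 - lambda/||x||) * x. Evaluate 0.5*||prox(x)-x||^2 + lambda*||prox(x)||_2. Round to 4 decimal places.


Step 1: Compute ||x||.
||x|| = 3.6335
Step 2: Compute scaling factor.
scale = max(0, 1 - 1.81/3.6335) = 0.5019
Step 3: prox(x) = [-0.8892, -1.592]
||prox(x)|| = 1.8235
Step 4: Proximal objective.
0.5*||prox-x||^2 = 1.6381
lambda*||prox|| = 3.3005
Total = 4.9386


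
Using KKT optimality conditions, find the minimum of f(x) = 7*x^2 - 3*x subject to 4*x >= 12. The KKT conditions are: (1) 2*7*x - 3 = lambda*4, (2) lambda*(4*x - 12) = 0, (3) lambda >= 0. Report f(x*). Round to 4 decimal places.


Step 1: Try lambda = 0 (constraint inactive).
x_unc = 3/(2*7) = 0.2143
Check: 4*0.2143 = 0.8572 < 12 -- violated!
Step 2: Constraint must be active: 4*x = 12
x* = 12/4 = 3.0
lambda = (2*7*3.0 - 3)/4 = 9.75
Step 3: Compute optimal value.
f(x*) = 7*3.0^2 - 3*3.0 = 54.0


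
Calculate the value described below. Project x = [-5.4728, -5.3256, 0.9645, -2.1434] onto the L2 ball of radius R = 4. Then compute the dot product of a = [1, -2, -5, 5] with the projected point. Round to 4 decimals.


Step 1: Compute ||x|| (intermediates to 6 decimals).
||x|| = sqrt((-5.4728)^2 + (-5.3256)^2 + 0.9645^2 + (-2.1434)^2) = 7.989867
Step 2: Project.
Since ||x|| > R, scale = R/||x|| = 4/7.989867 = 0.500634, proj(x) = scale * x
proj(x) = [-2.73987, -2.666176, 0.482861, -1.073059]
Step 3: Dot product.
a^T * proj(x) = 1*(-2.73987) - 2*(-2.666176) - 5*0.482861 + 5*(-1.073059) = -5.1871


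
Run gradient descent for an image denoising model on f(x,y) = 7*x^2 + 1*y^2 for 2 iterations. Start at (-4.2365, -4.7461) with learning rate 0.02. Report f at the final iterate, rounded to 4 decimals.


Gradient descent on f(x,y) = 7*x^2 + 1*y^2.
Starting point: (-4.2365, -4.7461), alpha = 0.02
Step 1: grad_x = 2*7*-4.2365 = -59.311, grad_y = 2*1*-4.7461 = -9.4922
  x_1 = -4.2365 - 0.02*-59.311 = -3.0503
  y_1 = -4.7461 - 0.02*-9.4922 = -4.5563
Step 2: grad_x = 2*7*-3.0503 = -42.7039, grad_y = 2*1*-4.5563 = -9.1125
  x_2 = -3.0503 - 0.02*-42.7039 = -2.1962
  y_2 = -4.5563 - 0.02*-9.1125 = -4.374
f(-2.1962, -4.374) = 7*(-2.1962)^2 + 1*(-4.374)^2 = 52.895


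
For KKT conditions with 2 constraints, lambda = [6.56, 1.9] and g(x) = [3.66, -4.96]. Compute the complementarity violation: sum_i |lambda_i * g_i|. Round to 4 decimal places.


KKT complementary slackness check:
lambda_1 * g_1 = 6.56 * 3.66 = 24.0096
lambda_2 * g_2 = 1.9 * -4.96 = -9.424
Total violation = 24.0096 + 9.424 = 33.4336


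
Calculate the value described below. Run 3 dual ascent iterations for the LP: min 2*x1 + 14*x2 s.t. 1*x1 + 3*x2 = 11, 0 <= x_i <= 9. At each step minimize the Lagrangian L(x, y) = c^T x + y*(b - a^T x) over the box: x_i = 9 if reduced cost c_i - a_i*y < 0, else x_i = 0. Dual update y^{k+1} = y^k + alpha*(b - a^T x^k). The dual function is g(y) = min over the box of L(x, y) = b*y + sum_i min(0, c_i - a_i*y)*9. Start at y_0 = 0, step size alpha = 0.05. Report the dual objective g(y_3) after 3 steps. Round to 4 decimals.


Dual ascent for LP: min 2*x1 + 14*x2, 1*x1 + 3*x2 = 11, 0 <= x_i <= 9
Step 1: y^k = 0.0, reduced costs: (2.0, 14.0)
  x^k = (0.0, 0.0), subgradient = b - a^T x = 11.0
  y^{k+1} = 0.0 + 0.05*11.0 = 0.55
Step 2: y^k = 0.55, reduced costs: (1.45, 12.35)
  x^k = (0.0, 0.0), subgradient = b - a^T x = 11.0
  y^{k+1} = 0.55 + 0.05*11.0 = 1.1
Step 3: y^k = 1.1, reduced costs: (0.9, 10.7)
  x^k = (0.0, 0.0), subgradient = b - a^T x = 11.0
  y^{k+1} = 1.1 + 0.05*11.0 = 1.65
Dual objective at y_3 = 1.65: reduced costs (0.35, 9.05), box minimizer x = (0.0, 0.0)
g(y_3) = b*y + (c1 - a1*y)*x1 + (c2 - a2*y)*x2 = 11*1.65 + 0.35*0.0 + 9.05*0.0 = 18.15 + 0.0 + 0.0 = 18.15


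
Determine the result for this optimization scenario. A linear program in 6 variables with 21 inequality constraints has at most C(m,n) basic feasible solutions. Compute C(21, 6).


Each vertex corresponds to some choice of n active constraints out of m, so the number of vertices is at most C(m, n) = m! / (n!(m-n)!).
m = 21, n = 6
Numerator: 21 * 20 * 19 * 18 * 17 * 16
Denominator: 6! = 720
C(21, 6) = 54264


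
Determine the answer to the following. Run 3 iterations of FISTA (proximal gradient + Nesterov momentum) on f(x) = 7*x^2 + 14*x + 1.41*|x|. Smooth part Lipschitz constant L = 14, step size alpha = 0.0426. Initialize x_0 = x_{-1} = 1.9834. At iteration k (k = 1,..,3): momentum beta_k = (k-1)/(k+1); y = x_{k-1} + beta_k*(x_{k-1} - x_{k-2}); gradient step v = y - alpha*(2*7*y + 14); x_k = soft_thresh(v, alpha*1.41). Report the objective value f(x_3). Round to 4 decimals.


FISTA on f(x) = 7*x^2 + 14*x + 1.41*|x|
L = 14, alpha = 0.0426
Iteration 1: beta = 0.0, y = 1.9834 + 0.0*(1.9834 - 1.9834) = 1.9834
  grad(y) = 41.7676, v = y - alpha*grad = 0.2041
  prox(v) = soft_thresh(0.2041, 0.0601) = 0.144
Iteration 2: beta = 0.3333, y = 0.144 + 0.3333*(0.144 - 1.9834) = -0.4691
  grad(y) = 7.4328, v = y - alpha*grad = -0.7857
  prox(v) = soft_thresh(-0.7857, 0.0601) = -0.7257
Iteration 3: beta = 0.5, y = -0.7257 + 0.5*(-0.7257 - 0.144) = -1.1605
  grad(y) = -2.2471, v = y - alpha*grad = -1.0648
  prox(v) = soft_thresh(-1.0648, 0.0601) = -1.0047
f(x_3) = 7*(-1.0047)^2 + 14*(-1.0047) + 1.41*|-1.0047| = -5.5832


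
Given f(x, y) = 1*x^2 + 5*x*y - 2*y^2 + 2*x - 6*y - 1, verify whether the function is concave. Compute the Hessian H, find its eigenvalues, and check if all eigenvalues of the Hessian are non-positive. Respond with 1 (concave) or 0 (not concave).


The Hessian of f(x,y) = 1*x^2 + 5*x*y - 2*y^2 + 2*x - 6*y - 1 is:
H = [[2, 5], [5, -4]]
Trace = 2 - 4 = -2
Determinant = 2*-4 - (5)^2 = -33
Discriminant = (-2)^2 - 4*-33 = 136.0
Eigenvalues: lambda_1 = -6.831, lambda_2 = 4.831
The function is not concave.

0


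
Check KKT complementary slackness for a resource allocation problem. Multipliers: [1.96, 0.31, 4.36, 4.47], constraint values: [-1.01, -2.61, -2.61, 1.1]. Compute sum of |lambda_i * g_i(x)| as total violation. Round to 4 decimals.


KKT complementary slackness check:
lambda_1 * g_1 = 1.96 * -1.01 = -1.9796
lambda_2 * g_2 = 0.31 * -2.61 = -0.8091
lambda_3 * g_3 = 4.36 * -2.61 = -11.3796
lambda_4 * g_4 = 4.47 * 1.1 = 4.917
Total violation = 1.9796 + 0.8091 + 11.3796 + 4.917 = 19.0853


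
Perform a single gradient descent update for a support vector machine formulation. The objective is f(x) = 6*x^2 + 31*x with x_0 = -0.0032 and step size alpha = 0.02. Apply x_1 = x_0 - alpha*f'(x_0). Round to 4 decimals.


We compute the gradient at x_0 and apply the update.
f'(x) = 12*x + 31
f'(-0.0032) = 12*-0.0032 + 31 = 30.9616
x_1 = -0.0032 - 0.02*30.9616 = -0.6224


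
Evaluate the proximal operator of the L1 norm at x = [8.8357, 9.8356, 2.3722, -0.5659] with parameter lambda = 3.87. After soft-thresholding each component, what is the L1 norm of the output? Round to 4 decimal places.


Soft-thresholding with lambda = 3.87:
prox(8.8357) = sign(8.8357)*max(|8.8357| - 3.87, 0) = 4.9657
prox(9.8356) = sign(9.8356)*max(|9.8356| - 3.87, 0) = 5.9656
prox(2.3722) = sign(2.3722)*max(|2.3722| - 3.87, 0) = 0.0
prox(-0.5659) = sign(-0.5659)*max(|-0.5659| - 3.87, 0) = 0.0
prox(x) = [4.9657, 5.9656, 0.0, 0.0]
||prox(x)||_1 = 4.9657 + 5.9656 + 0.0 + 0.0 = 10.9313


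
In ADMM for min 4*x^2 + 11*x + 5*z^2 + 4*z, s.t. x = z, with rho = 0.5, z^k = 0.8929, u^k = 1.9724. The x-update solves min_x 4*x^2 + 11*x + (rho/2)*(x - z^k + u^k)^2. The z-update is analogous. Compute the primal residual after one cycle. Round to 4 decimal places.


ADMM iteration with rho = 0.5, z^k = 0.8929, u^k = 1.9724
Step 1: x-update.
Minimize 4*x^2 + 11*x + (0.5/2)*(x - 0.8929 + 1.9724)^2
FOC: (2*4 + 0.5)*x = -11 + 0.5*(0.8929 - 1.9724)
x^{k+1} = -1.3576
Step 2: z-update.
Minimize 5*z^2 + 4*z + (0.5/2)*(-1.3576 - z + 1.9724)^2
FOC: (2*5 + 0.5)*z = -4 + 0.5*(-1.3576 + 1.9724)
z^{k+1} = -0.3517
Step 3: u-update.
u^{k+1} = 1.9724 - 1.3576 + 0.3517 = 0.9665
Step 4: Primal residual = |-1.3576 + 0.3517| = 1.0059


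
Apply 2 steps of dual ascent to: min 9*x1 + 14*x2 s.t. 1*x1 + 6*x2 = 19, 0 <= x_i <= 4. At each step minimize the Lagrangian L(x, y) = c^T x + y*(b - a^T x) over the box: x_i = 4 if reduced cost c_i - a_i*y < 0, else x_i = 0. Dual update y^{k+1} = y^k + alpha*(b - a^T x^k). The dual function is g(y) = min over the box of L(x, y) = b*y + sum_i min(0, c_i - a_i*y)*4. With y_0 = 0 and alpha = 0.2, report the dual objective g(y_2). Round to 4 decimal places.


Dual ascent for LP: min 9*x1 + 14*x2, 1*x1 + 6*x2 = 19, 0 <= x_i <= 4
Step 1: y^k = 0.0, reduced costs: (9.0, 14.0)
  x^k = (0.0, 0.0), subgradient = b - a^T x = 19.0
  y^{k+1} = 0.0 + 0.2*19.0 = 3.8
Step 2: y^k = 3.8, reduced costs: (5.2, -8.8)
  x^k = (0.0, 4.0), subgradient = b - a^T x = -5.0
  y^{k+1} = 3.8 + 0.2*-5.0 = 2.8
Dual objective at y_2 = 2.8: reduced costs (6.2, -2.8), box minimizer x = (0.0, 4.0)
g(y_2) = b*y + (c1 - a1*y)*x1 + (c2 - a2*y)*x2 = 19*2.8 + 6.2*0.0 + (-2.8)*4.0 = 53.2 + 0.0 - 11.2 = 42.0


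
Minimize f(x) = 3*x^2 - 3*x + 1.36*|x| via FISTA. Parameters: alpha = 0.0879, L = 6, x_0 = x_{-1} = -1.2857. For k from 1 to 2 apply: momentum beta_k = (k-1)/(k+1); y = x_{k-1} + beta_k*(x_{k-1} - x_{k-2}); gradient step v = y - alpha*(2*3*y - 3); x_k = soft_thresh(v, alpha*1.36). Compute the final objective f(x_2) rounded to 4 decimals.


FISTA on f(x) = 3*x^2 - 3*x + 1.36*|x|
L = 6, alpha = 0.0879
Iteration 1: beta = 0.0, y = -1.2857 + 0.0*(-1.2857 + 1.2857) = -1.2857
  grad(y) = -10.7142, v = y - alpha*grad = -0.3439
  prox(v) = soft_thresh(-0.3439, 0.1195) = -0.2244
Iteration 2: beta = 0.3333, y = -0.2244 + 0.3333*(-0.2244 + 1.2857) = 0.1294
  grad(y) = -2.2236, v = y - alpha*grad = 0.3249
  prox(v) = soft_thresh(0.3249, 0.1195) = 0.2053
f(x_2) = 3*0.2053^2 - 3*0.2053 + 1.36*|0.2053| = -0.2103


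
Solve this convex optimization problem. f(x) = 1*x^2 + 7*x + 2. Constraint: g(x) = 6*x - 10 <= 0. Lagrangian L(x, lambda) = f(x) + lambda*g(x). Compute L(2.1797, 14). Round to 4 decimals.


Step 1: Evaluate f(x).
f(2.1797) = 1*2.1797^2 + 7*2.1797 + 2 = 22.009
Step 2: Evaluate g(x).
g(2.1797) = 6*2.1797 - 10 = 3.0782
Step 3: Compute Lagrangian.
L = 22.009 + 14*3.0782 = 65.1038


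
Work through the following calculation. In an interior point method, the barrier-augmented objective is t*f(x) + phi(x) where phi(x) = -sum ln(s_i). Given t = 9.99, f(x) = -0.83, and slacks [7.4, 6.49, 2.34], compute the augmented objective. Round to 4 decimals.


Step 1: Compute log-barrier.
ln values: [2.0015, 1.8703, 0.8502]
phi = -(2.0015 + 1.8703 + 0.8502) = -4.7219
Step 2: Compute augmented objective.
t*f(x) = 9.99*-0.83 = -8.2917
Total = -8.2917 - 4.7219 = -13.0136


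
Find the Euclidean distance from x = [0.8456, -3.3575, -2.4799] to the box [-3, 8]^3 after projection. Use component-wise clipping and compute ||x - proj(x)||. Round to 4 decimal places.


Project each component onto [-3, 8].
clip(0.8456) = 0.8456, clip(-3.3575) = -3.0, clip(-2.4799) = -2.4799
Projection = [0.8456, -3.0, -2.4799]
Squared diffs: [0.0, 0.1278, 0.0]
Distance = sqrt(0.1278) = 0.3575


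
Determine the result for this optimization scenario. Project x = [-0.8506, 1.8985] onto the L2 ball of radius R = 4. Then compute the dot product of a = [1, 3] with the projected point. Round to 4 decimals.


Step 1: Compute ||x|| (intermediates to 6 decimals).
||x|| = sqrt((-0.8506)^2 + 1.8985^2) = 2.080342
Step 2: Project.
Since ||x|| <= R, proj = x (no scaling needed).
proj(x) = [-0.8506, 1.8985]
Step 3: Dot product.
a^T * proj(x) = 1*(-0.8506) + 3*1.8985 = 4.8449


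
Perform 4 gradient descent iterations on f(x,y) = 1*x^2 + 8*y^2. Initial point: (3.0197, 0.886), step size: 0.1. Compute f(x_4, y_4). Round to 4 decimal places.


Gradient descent on f(x,y) = 1*x^2 + 8*y^2.
Starting point: (3.0197, 0.886), alpha = 0.1
Step 1: grad_x = 2*1*3.0197 = 6.0394, grad_y = 2*8*0.886 = 14.176
  x_1 = 3.0197 - 0.1*6.0394 = 2.4158
  y_1 = 0.886 - 0.1*14.176 = -0.5316
Step 2: grad_x = 2*1*2.4158 = 4.8315, grad_y = 2*8*-0.5316 = -8.5056
  x_2 = 2.4158 - 0.1*4.8315 = 1.9326
  y_2 = -0.5316 - 0.1*-8.5056 = 0.319
Step 3: grad_x = 2*1*1.9326 = 3.8652, grad_y = 2*8*0.319 = 5.1034
  x_3 = 1.9326 - 0.1*3.8652 = 1.5461
  y_3 = 0.319 - 0.1*5.1034 = -0.1914
Step 4: grad_x = 2*1*1.5461 = 3.0922, grad_y = 2*8*-0.1914 = -3.062
  x_4 = 1.5461 - 0.1*3.0922 = 1.2369
  y_4 = -0.1914 - 0.1*-3.062 = 0.1148
f(1.2369, 0.1148) = 1*1.2369^2 + 8*0.1148^2 = 1.6353


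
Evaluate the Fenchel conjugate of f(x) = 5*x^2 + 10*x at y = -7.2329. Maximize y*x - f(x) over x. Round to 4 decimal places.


f*(y) = sup_x {y*x - a*x^2 - b*x} = sup_x {(y-b)*x - a*x^2}
FOC: (y - b) - 2a*x = 0 => x* = (y - b)/(2a)
x* = (-7.2329 - 10)/(2*5) = -1.7233
f*(-7.2329) = (y-b)^2/(4a) = (-7.2329 - 10)^2/(4*5)
= 296.9728/20 = 14.8486


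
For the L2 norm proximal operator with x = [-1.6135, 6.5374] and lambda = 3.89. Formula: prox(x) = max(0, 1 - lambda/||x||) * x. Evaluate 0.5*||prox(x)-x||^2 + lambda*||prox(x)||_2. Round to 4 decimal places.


Step 1: Compute ||x||.
||x|| = 6.7336
Step 2: Compute scaling factor.
scale = max(0, 1 - 3.89/6.7336) = 0.4223
Step 3: prox(x) = [-0.6814, 2.7607]
||prox(x)|| = 2.8436
Step 4: Proximal objective.
0.5*||prox-x||^2 = 7.5661
lambda*||prox|| = 11.0616
Total = 18.6275


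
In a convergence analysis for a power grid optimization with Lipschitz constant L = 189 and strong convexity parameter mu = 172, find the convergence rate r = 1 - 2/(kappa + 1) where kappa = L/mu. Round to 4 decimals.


Step 1: Compute the condition number.
kappa = L/mu = 189/172 = 1.0988
Step 2: Compute the convergence rate.
r = 1 - 2/(kappa + 1) = 1 - 2*mu/(L + mu) = (L - mu)/(L + mu) = 17/361 = 0.0471


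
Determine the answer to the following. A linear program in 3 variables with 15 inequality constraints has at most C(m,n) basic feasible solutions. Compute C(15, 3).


Each vertex corresponds to some choice of n active constraints out of m, so the number of vertices is at most C(m, n) = m! / (n!(m-n)!).
m = 15, n = 3
Numerator: 15 * 14 * 13
Denominator: 3! = 6
C(15, 3) = 455


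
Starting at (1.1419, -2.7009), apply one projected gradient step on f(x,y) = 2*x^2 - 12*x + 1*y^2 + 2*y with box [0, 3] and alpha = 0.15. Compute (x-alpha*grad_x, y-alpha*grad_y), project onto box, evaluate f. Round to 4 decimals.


Step 1: Compute gradient at (1.1419, -2.7009).
grad_x = 2*2*1.1419 - 12 = -7.4324
grad_y = 2*1*-2.7009 + 2 = -3.4018
Step 2: Gradient step.
x_raw = 1.1419 - 0.15*-7.4324 = 2.2568
y_raw = -2.7009 - 0.15*-3.4018 = -2.1906
Step 3: Project onto [0, 3].
x_proj = clip(2.2568) = 2.2568
y_proj = clip(-2.1906) = 0.0
Step 4: Evaluate f.
f(2.2568, 0.0) = -16.8952


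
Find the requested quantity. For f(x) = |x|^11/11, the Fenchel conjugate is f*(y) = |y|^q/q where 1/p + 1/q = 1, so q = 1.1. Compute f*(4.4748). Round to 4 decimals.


The conjugate exponent q satisfies 1/p + 1/q = 1.
p = 11, so q = 11/(11 - 1) = 1.1
|y|^q = 4.4748^1.1 = 5.1982
f*(4.4748) = 5.1982 / 1.1 = 4.7256


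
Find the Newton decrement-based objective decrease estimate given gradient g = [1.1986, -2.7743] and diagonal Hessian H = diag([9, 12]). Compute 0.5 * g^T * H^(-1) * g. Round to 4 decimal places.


Step 1: H is diagonal, so H^(-1) * g = [0.1332, -0.2312].
Step 2: g^T H^(-1) g = sum_i g_i^2 / H_ii
  = (1.1986)^2/9 + (-2.7743)^2/12
  = 0.1596 + 0.6414 = 0.801
Step 3: Objective decrease = 0.5 * g^T H^(-1) g = 0.4005


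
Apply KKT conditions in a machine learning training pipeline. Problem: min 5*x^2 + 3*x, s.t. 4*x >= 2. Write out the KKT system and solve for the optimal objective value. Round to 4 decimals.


Step 1: Try lambda = 0 (constraint inactive).
x_unc = -3/(2*5) = -0.3
Check: 4*-0.3 = -1.2 < 2 -- violated!
Step 2: Constraint must be active: 4*x = 2
x* = 2/4 = 0.5
lambda = (2*5*0.5 + 3)/4 = 2.0
Step 3: Compute optimal value.
f(x*) = 5*0.5^2 + 3*0.5 = 2.75


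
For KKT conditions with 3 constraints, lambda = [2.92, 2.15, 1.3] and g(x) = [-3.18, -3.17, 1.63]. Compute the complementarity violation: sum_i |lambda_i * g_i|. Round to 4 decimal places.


KKT complementary slackness check:
lambda_1 * g_1 = 2.92 * -3.18 = -9.2856
lambda_2 * g_2 = 2.15 * -3.17 = -6.8155
lambda_3 * g_3 = 1.3 * 1.63 = 2.119
Total violation = 9.2856 + 6.8155 + 2.119 = 18.2201


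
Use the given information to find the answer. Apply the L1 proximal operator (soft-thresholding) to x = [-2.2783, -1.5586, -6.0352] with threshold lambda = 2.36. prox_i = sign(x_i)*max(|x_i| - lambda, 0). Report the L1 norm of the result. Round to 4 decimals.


Soft-thresholding with lambda = 2.36:
prox(-2.2783) = sign(-2.2783)*max(|-2.2783| - 2.36, 0) = 0.0
prox(-1.5586) = sign(-1.5586)*max(|-1.5586| - 2.36, 0) = 0.0
prox(-6.0352) = sign(-6.0352)*max(|-6.0352| - 2.36, 0) = -3.6752
prox(x) = [0.0, 0.0, -3.6752]
||prox(x)||_1 = 0.0 + 0.0 + 3.6752 = 3.6752


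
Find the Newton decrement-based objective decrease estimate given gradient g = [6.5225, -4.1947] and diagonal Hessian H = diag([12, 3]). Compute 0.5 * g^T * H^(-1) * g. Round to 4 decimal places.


Step 1: H is diagonal, so H^(-1) * g = [0.5435, -1.3982].
Step 2: g^T H^(-1) g = sum_i g_i^2 / H_ii
  = (6.5225)^2/12 + (-4.1947)^2/3
  = 3.5453 + 5.8652 = 9.4104
Step 3: Objective decrease = 0.5 * g^T H^(-1) g = 4.7052


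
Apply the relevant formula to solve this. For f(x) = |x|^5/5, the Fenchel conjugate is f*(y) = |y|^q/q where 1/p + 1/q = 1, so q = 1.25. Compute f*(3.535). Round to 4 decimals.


The conjugate exponent q satisfies 1/p + 1/q = 1.
p = 5, so q = 5/(5 - 1) = 1.25
|y|^q = 3.535^1.25 = 4.8472
f*(3.535) = 4.8472 / 1.25 = 3.8777


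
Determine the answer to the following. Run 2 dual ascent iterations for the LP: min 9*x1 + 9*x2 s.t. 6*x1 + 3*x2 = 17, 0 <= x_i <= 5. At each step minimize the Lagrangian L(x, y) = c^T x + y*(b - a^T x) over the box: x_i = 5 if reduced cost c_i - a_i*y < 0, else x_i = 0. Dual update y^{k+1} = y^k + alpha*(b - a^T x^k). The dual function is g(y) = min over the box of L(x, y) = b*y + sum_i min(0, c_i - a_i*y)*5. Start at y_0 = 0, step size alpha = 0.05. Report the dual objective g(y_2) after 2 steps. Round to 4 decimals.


Dual ascent for LP: min 9*x1 + 9*x2, 6*x1 + 3*x2 = 17, 0 <= x_i <= 5
Step 1: y^k = 0.0, reduced costs: (9.0, 9.0)
  x^k = (0.0, 0.0), subgradient = b - a^T x = 17.0
  y^{k+1} = 0.0 + 0.05*17.0 = 0.85
Step 2: y^k = 0.85, reduced costs: (3.9, 6.45)
  x^k = (0.0, 0.0), subgradient = b - a^T x = 17.0
  y^{k+1} = 0.85 + 0.05*17.0 = 1.7
Dual objective at y_2 = 1.7: reduced costs (-1.2, 3.9), box minimizer x = (5.0, 0.0)
g(y_2) = b*y + (c1 - a1*y)*x1 + (c2 - a2*y)*x2 = 17*1.7 + (-1.2)*5.0 + 3.9*0.0 = 28.9 - 6.0 + 0.0 = 22.9


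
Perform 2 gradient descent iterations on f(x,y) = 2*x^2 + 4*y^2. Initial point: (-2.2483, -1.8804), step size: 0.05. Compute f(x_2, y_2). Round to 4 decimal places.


Gradient descent on f(x,y) = 2*x^2 + 4*y^2.
Starting point: (-2.2483, -1.8804), alpha = 0.05
Step 1: grad_x = 2*2*-2.2483 = -8.9932, grad_y = 2*4*-1.8804 = -15.0432
  x_1 = -2.2483 - 0.05*-8.9932 = -1.7986
  y_1 = -1.8804 - 0.05*-15.0432 = -1.1282
Step 2: grad_x = 2*2*-1.7986 = -7.1946, grad_y = 2*4*-1.1282 = -9.0259
  x_2 = -1.7986 - 0.05*-7.1946 = -1.4389
  y_2 = -1.1282 - 0.05*-9.0259 = -0.6769
f(-1.4389, -0.6769) = 2*(-1.4389)^2 + 4*(-0.6769)^2 = 5.9739


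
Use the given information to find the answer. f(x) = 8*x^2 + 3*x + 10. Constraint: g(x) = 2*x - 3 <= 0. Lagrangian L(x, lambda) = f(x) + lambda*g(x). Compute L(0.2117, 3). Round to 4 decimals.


Step 1: Evaluate f(x).
f(0.2117) = 8*0.2117^2 + 3*0.2117 + 10 = 10.9936
Step 2: Evaluate g(x).
g(0.2117) = 2*0.2117 - 3 = -2.5766
Step 3: Compute Lagrangian.
L = 10.9936 + 3*-2.5766 = 3.2638


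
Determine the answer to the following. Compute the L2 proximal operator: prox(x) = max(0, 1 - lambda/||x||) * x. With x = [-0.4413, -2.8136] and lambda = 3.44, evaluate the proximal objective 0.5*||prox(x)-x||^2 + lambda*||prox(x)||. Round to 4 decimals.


Step 1: Compute ||x||.
||x|| = 2.848
Step 2: Compute scaling factor.
scale = max(0, 1 - 3.44/2.848) = 0.0
Step 3: prox(x) = [-0.0, -0.0]
||prox(x)|| = 0.0
Step 4: Proximal objective.
0.5*||prox-x||^2 = 4.0555
lambda*||prox|| = 0.0
Total = 4.0555


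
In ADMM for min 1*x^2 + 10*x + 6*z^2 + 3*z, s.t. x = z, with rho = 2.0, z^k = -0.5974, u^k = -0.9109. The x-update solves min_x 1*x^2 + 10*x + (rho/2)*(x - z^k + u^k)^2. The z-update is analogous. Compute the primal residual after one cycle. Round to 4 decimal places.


ADMM iteration with rho = 2.0, z^k = -0.5974, u^k = -0.9109
Step 1: x-update.
Minimize 1*x^2 + 10*x + (2.0/2)*(x + 0.5974 - 0.9109)^2
FOC: (2*1 + 2.0)*x = -10 + 2.0*(-0.5974 + 0.9109)
x^{k+1} = -2.3433
Step 2: z-update.
Minimize 6*z^2 + 3*z + (2.0/2)*(-2.3433 - z - 0.9109)^2
FOC: (2*6 + 2.0)*z = -3 + 2.0*(-2.3433 - 0.9109)
z^{k+1} = -0.6792
Step 3: u-update.
u^{k+1} = -0.9109 - 2.3433 + 0.6792 = -2.575
Step 4: Primal residual = |-2.3433 + 0.6792| = 1.6641


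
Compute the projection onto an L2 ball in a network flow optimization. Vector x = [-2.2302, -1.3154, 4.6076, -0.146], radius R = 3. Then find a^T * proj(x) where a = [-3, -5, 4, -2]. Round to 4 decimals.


Step 1: Compute ||x|| (intermediates to 6 decimals).
||x|| = sqrt((-2.2302)^2 + (-1.3154)^2 + 4.6076^2 + (-0.146)^2) = 5.287283
Step 2: Project.
Since ||x|| > R, scale = R/||x|| = 3/5.287283 = 0.567399, proj(x) = scale * x
proj(x) = [-1.265413, -0.746357, 2.614348, -0.08284]
Step 3: Dot product.
a^T * proj(x) = -3*(-1.265413) - 5*(-0.746357) + 4*2.614348 - 2*(-0.08284) = 18.1511


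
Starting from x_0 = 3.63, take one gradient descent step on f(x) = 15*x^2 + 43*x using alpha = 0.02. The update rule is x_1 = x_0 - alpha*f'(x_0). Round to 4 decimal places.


We compute the gradient at x_0 and apply the update.
f'(x) = 30*x + 43
f'(3.63) = 30*3.63 + 43 = 151.9
x_1 = 3.63 - 0.02*151.9 = 0.592


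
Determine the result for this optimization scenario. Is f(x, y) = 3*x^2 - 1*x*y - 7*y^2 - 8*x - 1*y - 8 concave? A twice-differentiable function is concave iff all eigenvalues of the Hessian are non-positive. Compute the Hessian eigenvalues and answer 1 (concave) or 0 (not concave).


The Hessian of f(x,y) = 3*x^2 - 1*x*y - 7*y^2 - 8*x - 1*y - 8 is:
H = [[6, -1], [-1, -14]]
Trace = 6 - 14 = -8
Determinant = 6*-14 - (-1)^2 = -85
Discriminant = (-8)^2 - 4*-85 = 404.0
Eigenvalues: lambda_1 = -14.0499, lambda_2 = 6.0499
The function is not concave.

0
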